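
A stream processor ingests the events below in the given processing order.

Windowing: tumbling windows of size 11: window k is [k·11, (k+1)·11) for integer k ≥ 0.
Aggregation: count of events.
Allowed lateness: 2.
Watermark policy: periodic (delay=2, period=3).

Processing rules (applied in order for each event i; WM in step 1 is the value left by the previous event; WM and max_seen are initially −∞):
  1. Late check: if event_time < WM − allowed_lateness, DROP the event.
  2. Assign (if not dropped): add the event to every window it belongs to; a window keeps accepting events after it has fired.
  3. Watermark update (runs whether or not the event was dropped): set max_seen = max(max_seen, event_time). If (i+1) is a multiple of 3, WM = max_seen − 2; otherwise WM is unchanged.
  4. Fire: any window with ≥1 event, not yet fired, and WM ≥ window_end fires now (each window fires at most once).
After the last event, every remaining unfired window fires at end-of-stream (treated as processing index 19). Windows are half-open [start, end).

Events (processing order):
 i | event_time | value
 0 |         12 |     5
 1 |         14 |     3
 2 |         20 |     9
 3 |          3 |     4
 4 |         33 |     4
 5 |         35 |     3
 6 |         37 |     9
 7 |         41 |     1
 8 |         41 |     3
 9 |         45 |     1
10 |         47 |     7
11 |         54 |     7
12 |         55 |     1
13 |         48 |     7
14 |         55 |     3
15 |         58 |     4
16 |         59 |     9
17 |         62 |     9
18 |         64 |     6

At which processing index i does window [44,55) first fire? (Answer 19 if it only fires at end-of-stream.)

17

i=0 t=12 v=5: → [11,22); WM=−∞
i=1 t=14 v=3: → [11,22); WM=−∞
i=2 t=20 v=9: → [11,22); WM=18
i=3 t=3 v=4: DROP (t<18-2); WM=18
i=4 t=33 v=4: → [33,44); WM=18
i=5 t=35 v=3: → [33,44); WM=33; [11,22) fires=3
i=6 t=37 v=9: → [33,44); WM=33
i=7 t=41 v=1: → [33,44); WM=33
i=8 t=41 v=3: → [33,44); WM=39
i=9 t=45 v=1: → [44,55); WM=39
i=10 t=47 v=7: → [44,55); WM=39
i=11 t=54 v=7: → [44,55); WM=52; [33,44) fires=5
i=12 t=55 v=1: → [55,66); WM=52
i=13 t=48 v=7: DROP (t<52-2); WM=52
i=14 t=55 v=3: → [55,66); WM=53
i=15 t=58 v=4: → [55,66); WM=53
i=16 t=59 v=9: → [55,66); WM=53
i=17 t=62 v=9: → [55,66); WM=60; [44,55) fires=3
i=18 t=64 v=6: → [55,66); WM=60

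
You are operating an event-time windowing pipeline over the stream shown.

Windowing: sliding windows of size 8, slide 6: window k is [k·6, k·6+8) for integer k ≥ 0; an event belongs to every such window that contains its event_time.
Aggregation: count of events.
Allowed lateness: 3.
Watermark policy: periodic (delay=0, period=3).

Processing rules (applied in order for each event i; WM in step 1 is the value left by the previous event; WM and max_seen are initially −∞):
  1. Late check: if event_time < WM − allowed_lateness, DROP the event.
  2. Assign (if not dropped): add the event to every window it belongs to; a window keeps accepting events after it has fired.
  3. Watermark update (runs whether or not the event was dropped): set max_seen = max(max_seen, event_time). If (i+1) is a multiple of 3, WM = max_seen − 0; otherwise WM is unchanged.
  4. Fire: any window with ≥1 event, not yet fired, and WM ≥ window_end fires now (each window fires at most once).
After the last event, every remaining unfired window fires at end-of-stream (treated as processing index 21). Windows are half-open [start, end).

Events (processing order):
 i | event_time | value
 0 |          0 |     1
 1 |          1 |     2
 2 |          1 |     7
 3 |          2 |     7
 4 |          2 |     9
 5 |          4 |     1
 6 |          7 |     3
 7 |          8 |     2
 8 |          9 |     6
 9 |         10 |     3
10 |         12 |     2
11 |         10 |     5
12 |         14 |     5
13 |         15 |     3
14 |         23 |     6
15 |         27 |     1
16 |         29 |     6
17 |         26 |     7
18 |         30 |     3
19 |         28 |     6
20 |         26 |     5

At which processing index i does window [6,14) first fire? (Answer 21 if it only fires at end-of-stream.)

14

i=0 t=0 v=1: → [0,8); WM=−∞
i=1 t=1 v=2: → [0,8); WM=−∞
i=2 t=1 v=7: → [0,8); WM=1
i=3 t=2 v=7: → [0,8); WM=1
i=4 t=2 v=9: → [0,8); WM=1
i=5 t=4 v=1: → [0,8); WM=4
i=6 t=7 v=3: → [6,14),[0,8); WM=4
i=7 t=8 v=2: → [6,14); WM=4
i=8 t=9 v=6: → [6,14); WM=9; [0,8) fires=7
i=9 t=10 v=3: → [6,14); WM=9
i=10 t=12 v=2: → [12,20),[6,14); WM=9
i=11 t=10 v=5: → [6,14); WM=12
i=12 t=14 v=5: → [12,20); WM=12
i=13 t=15 v=3: → [12,20); WM=12
i=14 t=23 v=6: → [18,26); WM=23; [6,14) fires=6 [12,20) fires=3
i=15 t=27 v=1: → [24,32); WM=23
i=16 t=29 v=6: → [24,32); WM=23
i=17 t=26 v=7: → [24,32); WM=29; [18,26) fires=1
i=18 t=30 v=3: → [30,38),[24,32); WM=29
i=19 t=28 v=6: → [24,32); WM=29
i=20 t=26 v=5: → [24,32); WM=30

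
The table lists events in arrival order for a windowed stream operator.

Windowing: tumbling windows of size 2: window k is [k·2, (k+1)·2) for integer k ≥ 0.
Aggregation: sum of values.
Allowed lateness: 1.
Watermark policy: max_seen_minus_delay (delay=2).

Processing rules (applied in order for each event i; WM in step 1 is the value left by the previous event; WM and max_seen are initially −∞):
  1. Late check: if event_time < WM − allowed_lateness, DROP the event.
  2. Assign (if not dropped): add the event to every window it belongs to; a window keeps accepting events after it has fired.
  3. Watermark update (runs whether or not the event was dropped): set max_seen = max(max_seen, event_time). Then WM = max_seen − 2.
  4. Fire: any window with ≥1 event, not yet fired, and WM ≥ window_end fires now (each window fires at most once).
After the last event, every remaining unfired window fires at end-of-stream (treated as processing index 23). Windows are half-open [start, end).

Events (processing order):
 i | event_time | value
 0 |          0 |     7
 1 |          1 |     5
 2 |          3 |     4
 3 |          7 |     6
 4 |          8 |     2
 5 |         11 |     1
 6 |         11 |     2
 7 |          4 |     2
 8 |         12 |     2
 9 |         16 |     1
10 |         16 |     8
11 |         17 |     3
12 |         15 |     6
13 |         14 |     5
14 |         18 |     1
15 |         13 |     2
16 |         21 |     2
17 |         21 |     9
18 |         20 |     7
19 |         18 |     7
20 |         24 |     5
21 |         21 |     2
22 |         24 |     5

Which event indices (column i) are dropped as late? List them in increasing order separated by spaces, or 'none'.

7 15

i=0 t=0 v=7: → [0,2); WM=-2
i=1 t=1 v=5: → [0,2); WM=-1
i=2 t=3 v=4: → [2,4); WM=1
i=3 t=7 v=6: → [6,8); WM=5; [0,2) fires=12 [2,4) fires=4
i=4 t=8 v=2: → [8,10); WM=6
i=5 t=11 v=1: → [10,12); WM=9; [6,8) fires=6
i=6 t=11 v=2: → [10,12); WM=9
i=7 t=4 v=2: DROP (t<9-1); WM=9
i=8 t=12 v=2: → [12,14); WM=10; [8,10) fires=2
i=9 t=16 v=1: → [16,18); WM=14; [10,12) fires=3 [12,14) fires=2
i=10 t=16 v=8: → [16,18); WM=14
i=11 t=17 v=3: → [16,18); WM=15
i=12 t=15 v=6: → [14,16); WM=15
i=13 t=14 v=5: → [14,16); WM=15
i=14 t=18 v=1: → [18,20); WM=16; [14,16) fires=11
i=15 t=13 v=2: DROP (t<16-1); WM=16
i=16 t=21 v=2: → [20,22); WM=19; [16,18) fires=12
i=17 t=21 v=9: → [20,22); WM=19
i=18 t=20 v=7: → [20,22); WM=19
i=19 t=18 v=7: → [18,20); WM=19
i=20 t=24 v=5: → [24,26); WM=22; [18,20) fires=8 [20,22) fires=18
i=21 t=21 v=2: → [20,22); WM=22
i=22 t=24 v=5: → [24,26); WM=22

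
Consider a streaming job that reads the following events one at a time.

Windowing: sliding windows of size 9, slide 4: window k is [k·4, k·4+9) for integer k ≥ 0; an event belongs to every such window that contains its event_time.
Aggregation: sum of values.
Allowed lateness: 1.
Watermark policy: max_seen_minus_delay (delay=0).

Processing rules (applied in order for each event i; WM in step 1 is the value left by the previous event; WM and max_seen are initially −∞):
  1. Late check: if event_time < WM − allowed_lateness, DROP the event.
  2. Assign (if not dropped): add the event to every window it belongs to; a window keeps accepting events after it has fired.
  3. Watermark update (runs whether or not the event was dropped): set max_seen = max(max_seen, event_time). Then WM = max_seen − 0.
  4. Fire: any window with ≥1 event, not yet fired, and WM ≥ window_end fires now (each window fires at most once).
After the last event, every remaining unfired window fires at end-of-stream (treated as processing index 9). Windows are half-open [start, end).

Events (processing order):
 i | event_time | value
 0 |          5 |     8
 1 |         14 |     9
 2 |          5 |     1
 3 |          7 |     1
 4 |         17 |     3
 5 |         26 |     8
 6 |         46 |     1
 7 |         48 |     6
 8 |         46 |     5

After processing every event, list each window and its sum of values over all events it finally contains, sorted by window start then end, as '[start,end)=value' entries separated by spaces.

[0,9)=8 [4,13)=8 [8,17)=9 [12,21)=12 [16,25)=3 [20,29)=8 [24,33)=8 [40,49)=7 [44,53)=7 [48,57)=6

i=0 t=5 v=8: → [4,13),[0,9); WM=5
i=1 t=14 v=9: → [12,21),[8,17); WM=14; [0,9) fires=8 [4,13) fires=8
i=2 t=5 v=1: DROP (t<14-1); WM=14
i=3 t=7 v=1: DROP (t<14-1); WM=14
i=4 t=17 v=3: → [16,25),[12,21); WM=17; [8,17) fires=9
i=5 t=26 v=8: → [24,33),[20,29); WM=26; [12,21) fires=12 [16,25) fires=3
i=6 t=46 v=1: → [44,53),[40,49); WM=46; [20,29) fires=8 [24,33) fires=8
i=7 t=48 v=6: → [48,57),[44,53),[40,49); WM=48
i=8 t=46 v=5: DROP (t<48-1); WM=48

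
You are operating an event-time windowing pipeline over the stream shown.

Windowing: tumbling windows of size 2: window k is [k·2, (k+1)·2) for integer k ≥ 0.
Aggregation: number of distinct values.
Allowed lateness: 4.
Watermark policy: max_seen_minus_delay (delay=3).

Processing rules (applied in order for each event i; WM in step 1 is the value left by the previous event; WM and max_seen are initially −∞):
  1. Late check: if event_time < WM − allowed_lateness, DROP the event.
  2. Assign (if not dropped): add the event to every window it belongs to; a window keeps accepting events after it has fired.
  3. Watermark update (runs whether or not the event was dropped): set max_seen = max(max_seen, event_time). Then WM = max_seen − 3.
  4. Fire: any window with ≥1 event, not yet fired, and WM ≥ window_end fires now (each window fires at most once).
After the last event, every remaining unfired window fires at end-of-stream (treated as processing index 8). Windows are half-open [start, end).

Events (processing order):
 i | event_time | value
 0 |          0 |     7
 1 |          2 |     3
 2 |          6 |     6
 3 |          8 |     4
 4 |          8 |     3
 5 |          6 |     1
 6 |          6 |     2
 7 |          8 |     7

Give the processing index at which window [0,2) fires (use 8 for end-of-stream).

i=0 t=0 v=7: → [0,2); WM=-3
i=1 t=2 v=3: → [2,4); WM=-1
i=2 t=6 v=6: → [6,8); WM=3; [0,2) fires=1
i=3 t=8 v=4: → [8,10); WM=5; [2,4) fires=1
i=4 t=8 v=3: → [8,10); WM=5
i=5 t=6 v=1: → [6,8); WM=5
i=6 t=6 v=2: → [6,8); WM=5
i=7 t=8 v=7: → [8,10); WM=5

2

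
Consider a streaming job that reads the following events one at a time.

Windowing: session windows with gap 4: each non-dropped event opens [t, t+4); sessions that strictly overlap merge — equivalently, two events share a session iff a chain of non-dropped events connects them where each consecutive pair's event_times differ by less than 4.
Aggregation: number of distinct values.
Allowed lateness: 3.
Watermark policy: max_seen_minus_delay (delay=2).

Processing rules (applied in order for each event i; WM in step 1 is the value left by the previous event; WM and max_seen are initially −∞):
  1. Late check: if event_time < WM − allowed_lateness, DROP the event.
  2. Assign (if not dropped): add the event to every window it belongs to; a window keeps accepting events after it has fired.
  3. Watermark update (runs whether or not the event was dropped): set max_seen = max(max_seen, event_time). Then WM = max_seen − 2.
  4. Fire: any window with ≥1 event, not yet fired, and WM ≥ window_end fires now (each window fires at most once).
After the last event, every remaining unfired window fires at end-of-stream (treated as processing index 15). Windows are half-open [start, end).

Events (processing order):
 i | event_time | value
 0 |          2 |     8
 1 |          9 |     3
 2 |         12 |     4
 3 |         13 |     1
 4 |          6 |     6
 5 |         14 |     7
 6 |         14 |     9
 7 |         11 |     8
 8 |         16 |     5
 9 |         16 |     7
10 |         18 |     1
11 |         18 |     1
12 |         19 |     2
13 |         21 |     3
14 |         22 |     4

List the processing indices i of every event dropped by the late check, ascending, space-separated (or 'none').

4

i=0 t=2 v=8: → [2,6); WM=0
i=1 t=9 v=3: → [9,13); WM=7
i=2 t=12 v=4: → [9,16); WM=10
i=3 t=13 v=1: → [9,17); WM=11
i=4 t=6 v=6: DROP (t<11-3); WM=11
i=5 t=14 v=7: → [9,18); WM=12
i=6 t=14 v=9: → [9,18); WM=12
i=7 t=11 v=8: → [9,18); WM=12
i=8 t=16 v=5: → [9,20); WM=14
i=9 t=16 v=7: → [9,20); WM=14
i=10 t=18 v=1: → [9,22); WM=16
i=11 t=18 v=1: → [9,22); WM=16
i=12 t=19 v=2: → [9,23); WM=17
i=13 t=21 v=3: → [9,25); WM=19
i=14 t=22 v=4: → [9,26); WM=20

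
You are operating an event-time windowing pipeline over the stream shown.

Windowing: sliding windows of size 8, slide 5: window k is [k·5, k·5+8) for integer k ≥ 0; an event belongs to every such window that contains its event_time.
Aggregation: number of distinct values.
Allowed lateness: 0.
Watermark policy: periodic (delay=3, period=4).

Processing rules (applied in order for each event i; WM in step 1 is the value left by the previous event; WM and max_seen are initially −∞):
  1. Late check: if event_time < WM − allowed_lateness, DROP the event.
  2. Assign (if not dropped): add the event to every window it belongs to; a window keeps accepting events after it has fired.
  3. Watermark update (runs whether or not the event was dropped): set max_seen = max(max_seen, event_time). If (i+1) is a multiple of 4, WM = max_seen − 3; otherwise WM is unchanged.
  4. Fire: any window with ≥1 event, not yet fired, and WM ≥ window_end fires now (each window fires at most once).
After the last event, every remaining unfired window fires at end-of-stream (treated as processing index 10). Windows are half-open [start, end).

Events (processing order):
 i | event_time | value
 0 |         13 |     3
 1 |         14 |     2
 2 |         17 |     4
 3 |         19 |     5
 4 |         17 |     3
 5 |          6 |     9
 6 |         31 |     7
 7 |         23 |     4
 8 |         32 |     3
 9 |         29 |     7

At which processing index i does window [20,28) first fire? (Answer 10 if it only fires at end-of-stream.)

7

i=0 t=13 v=3: → [10,18); WM=−∞
i=1 t=14 v=2: → [10,18); WM=−∞
i=2 t=17 v=4: → [15,23),[10,18); WM=−∞
i=3 t=19 v=5: → [15,23); WM=16
i=4 t=17 v=3: → [15,23),[10,18); WM=16
i=5 t=6 v=9: DROP (t<16-0); WM=16
i=6 t=31 v=7: → [30,38),[25,33); WM=16
i=7 t=23 v=4: → [20,28); WM=28; [10,18) fires=3 [15,23) fires=3 [20,28) fires=1
i=8 t=32 v=3: → [30,38),[25,33); WM=28
i=9 t=29 v=7: → [25,33); WM=28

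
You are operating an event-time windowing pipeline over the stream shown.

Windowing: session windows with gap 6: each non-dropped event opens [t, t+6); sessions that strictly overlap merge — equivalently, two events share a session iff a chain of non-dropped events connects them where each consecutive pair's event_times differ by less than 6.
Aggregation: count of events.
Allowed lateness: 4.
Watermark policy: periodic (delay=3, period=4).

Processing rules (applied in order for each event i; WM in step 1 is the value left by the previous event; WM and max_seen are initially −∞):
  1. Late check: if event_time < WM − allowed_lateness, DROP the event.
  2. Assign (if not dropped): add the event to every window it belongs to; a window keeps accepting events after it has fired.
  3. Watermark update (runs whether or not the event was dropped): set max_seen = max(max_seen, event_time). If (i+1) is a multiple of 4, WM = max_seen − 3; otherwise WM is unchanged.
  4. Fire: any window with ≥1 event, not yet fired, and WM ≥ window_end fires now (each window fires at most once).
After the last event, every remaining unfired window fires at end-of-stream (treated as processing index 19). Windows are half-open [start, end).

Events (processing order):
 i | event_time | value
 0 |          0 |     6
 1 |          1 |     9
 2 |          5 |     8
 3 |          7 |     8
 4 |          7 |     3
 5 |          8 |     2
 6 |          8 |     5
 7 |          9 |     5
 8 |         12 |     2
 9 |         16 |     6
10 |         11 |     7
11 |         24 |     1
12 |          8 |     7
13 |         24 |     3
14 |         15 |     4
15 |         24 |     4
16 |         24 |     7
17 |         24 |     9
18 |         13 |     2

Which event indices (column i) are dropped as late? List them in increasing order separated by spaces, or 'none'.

i=0 t=0 v=6: → [0,6); WM=−∞
i=1 t=1 v=9: → [0,7); WM=−∞
i=2 t=5 v=8: → [0,11); WM=−∞
i=3 t=7 v=8: → [0,13); WM=4
i=4 t=7 v=3: → [0,13); WM=4
i=5 t=8 v=2: → [0,14); WM=4
i=6 t=8 v=5: → [0,14); WM=4
i=7 t=9 v=5: → [0,15); WM=6
i=8 t=12 v=2: → [0,18); WM=6
i=9 t=16 v=6: → [0,22); WM=6
i=10 t=11 v=7: → [0,22); WM=6
i=11 t=24 v=1: → [24,30); WM=21
i=12 t=8 v=7: DROP (t<21-4); WM=21
i=13 t=24 v=3: → [24,30); WM=21
i=14 t=15 v=4: DROP (t<21-4); WM=21
i=15 t=24 v=4: → [24,30); WM=21
i=16 t=24 v=7: → [24,30); WM=21
i=17 t=24 v=9: → [24,30); WM=21
i=18 t=13 v=2: DROP (t<21-4); WM=21

12 14 18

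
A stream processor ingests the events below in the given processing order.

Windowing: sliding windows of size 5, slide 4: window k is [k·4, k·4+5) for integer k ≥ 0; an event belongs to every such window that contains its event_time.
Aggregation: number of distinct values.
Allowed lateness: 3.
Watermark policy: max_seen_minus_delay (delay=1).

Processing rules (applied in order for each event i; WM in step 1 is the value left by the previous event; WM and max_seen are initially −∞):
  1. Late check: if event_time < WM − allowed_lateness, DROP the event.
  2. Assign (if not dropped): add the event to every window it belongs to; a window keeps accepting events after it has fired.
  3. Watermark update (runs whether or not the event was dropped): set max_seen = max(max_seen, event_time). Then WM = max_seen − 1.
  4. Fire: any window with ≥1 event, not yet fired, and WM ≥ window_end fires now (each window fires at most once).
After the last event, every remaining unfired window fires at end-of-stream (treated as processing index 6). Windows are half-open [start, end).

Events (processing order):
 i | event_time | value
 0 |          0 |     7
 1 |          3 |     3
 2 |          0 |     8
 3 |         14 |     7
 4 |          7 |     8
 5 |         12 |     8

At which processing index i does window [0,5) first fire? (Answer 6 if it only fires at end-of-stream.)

i=0 t=0 v=7: → [0,5); WM=-1
i=1 t=3 v=3: → [0,5); WM=2
i=2 t=0 v=8: → [0,5); WM=2
i=3 t=14 v=7: → [12,17); WM=13; [0,5) fires=3
i=4 t=7 v=8: DROP (t<13-3); WM=13
i=5 t=12 v=8: → [12,17),[8,13); WM=13; [8,13) fires=1

3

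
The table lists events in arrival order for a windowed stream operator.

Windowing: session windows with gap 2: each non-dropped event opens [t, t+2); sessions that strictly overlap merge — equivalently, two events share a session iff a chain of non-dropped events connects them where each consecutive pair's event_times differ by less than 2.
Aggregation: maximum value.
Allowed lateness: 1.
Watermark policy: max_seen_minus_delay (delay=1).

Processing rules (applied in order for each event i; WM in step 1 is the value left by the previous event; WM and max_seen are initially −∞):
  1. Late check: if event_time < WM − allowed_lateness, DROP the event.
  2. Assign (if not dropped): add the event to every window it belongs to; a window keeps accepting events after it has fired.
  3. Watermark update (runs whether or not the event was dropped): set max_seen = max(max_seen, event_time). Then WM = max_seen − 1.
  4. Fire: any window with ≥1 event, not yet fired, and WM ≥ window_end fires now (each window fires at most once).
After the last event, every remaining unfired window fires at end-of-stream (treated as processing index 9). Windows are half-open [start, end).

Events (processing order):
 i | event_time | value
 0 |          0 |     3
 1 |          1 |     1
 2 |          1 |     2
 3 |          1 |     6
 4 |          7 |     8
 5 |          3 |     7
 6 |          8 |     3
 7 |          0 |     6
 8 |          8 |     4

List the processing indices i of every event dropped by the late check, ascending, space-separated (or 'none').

5 7

i=0 t=0 v=3: → [0,2); WM=-1
i=1 t=1 v=1: → [0,3); WM=0
i=2 t=1 v=2: → [0,3); WM=0
i=3 t=1 v=6: → [0,3); WM=0
i=4 t=7 v=8: → [7,9); WM=6
i=5 t=3 v=7: DROP (t<6-1); WM=6
i=6 t=8 v=3: → [7,10); WM=7
i=7 t=0 v=6: DROP (t<7-1); WM=7
i=8 t=8 v=4: → [7,10); WM=7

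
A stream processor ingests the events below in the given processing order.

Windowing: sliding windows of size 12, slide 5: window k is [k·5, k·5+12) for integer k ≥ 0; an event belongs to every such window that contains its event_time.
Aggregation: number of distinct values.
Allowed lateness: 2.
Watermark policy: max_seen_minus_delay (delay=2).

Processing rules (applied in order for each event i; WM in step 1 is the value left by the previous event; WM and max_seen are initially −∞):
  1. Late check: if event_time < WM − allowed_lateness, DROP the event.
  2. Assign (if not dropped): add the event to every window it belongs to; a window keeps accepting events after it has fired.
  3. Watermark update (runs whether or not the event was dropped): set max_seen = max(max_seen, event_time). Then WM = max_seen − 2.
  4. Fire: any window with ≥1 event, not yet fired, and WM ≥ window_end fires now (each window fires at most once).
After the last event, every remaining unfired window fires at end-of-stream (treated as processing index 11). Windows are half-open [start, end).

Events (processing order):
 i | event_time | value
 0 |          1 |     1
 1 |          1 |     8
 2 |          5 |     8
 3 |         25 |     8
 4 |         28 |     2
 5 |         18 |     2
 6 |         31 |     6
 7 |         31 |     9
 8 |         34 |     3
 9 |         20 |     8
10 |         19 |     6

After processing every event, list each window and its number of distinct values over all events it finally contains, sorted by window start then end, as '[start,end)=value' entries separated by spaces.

i=0 t=1 v=1: → [0,12); WM=-1
i=1 t=1 v=8: → [0,12); WM=-1
i=2 t=5 v=8: → [5,17),[0,12); WM=3
i=3 t=25 v=8: → [25,37),[20,32),[15,27); WM=23; [0,12) fires=2 [5,17) fires=1
i=4 t=28 v=2: → [25,37),[20,32); WM=26
i=5 t=18 v=2: DROP (t<26-2); WM=26
i=6 t=31 v=6: → [30,42),[25,37),[20,32); WM=29; [15,27) fires=1
i=7 t=31 v=9: → [30,42),[25,37),[20,32); WM=29
i=8 t=34 v=3: → [30,42),[25,37); WM=32; [20,32) fires=4
i=9 t=20 v=8: DROP (t<32-2); WM=32
i=10 t=19 v=6: DROP (t<32-2); WM=32

[0,12)=2 [5,17)=1 [15,27)=1 [20,32)=4 [25,37)=5 [30,42)=3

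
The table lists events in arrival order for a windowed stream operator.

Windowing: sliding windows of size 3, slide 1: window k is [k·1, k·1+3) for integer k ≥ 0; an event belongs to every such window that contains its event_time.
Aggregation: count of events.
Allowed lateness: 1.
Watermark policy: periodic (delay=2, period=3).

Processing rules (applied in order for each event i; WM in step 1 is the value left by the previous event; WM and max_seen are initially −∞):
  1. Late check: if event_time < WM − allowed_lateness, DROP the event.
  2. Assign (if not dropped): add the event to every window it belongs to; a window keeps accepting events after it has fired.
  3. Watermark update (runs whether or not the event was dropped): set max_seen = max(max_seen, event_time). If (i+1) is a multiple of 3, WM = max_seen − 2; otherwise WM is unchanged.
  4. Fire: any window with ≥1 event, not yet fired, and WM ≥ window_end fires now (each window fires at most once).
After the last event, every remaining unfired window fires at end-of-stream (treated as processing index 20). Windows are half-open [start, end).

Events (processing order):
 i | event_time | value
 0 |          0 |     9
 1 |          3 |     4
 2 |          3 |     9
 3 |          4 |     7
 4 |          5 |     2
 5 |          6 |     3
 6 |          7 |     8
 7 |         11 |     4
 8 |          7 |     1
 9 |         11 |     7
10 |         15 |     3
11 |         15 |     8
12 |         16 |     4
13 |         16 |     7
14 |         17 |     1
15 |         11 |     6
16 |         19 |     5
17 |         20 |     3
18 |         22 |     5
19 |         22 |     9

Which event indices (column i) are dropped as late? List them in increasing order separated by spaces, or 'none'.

15

i=0 t=0 v=9: → [0,3); WM=−∞
i=1 t=3 v=4: → [3,6),[2,5),[1,4); WM=−∞
i=2 t=3 v=9: → [3,6),[2,5),[1,4); WM=1
i=3 t=4 v=7: → [4,7),[3,6),[2,5); WM=1
i=4 t=5 v=2: → [5,8),[4,7),[3,6); WM=1
i=5 t=6 v=3: → [6,9),[5,8),[4,7); WM=4; [0,3) fires=1 [1,4) fires=2
i=6 t=7 v=8: → [7,10),[6,9),[5,8); WM=4
i=7 t=11 v=4: → [11,14),[10,13),[9,12); WM=4
i=8 t=7 v=1: → [7,10),[6,9),[5,8); WM=9; [2,5) fires=3 [3,6) fires=4 [4,7) fires=3 [5,8) fires=4 [6,9) fires=3
i=9 t=11 v=7: → [11,14),[10,13),[9,12); WM=9
i=10 t=15 v=3: → [15,18),[14,17),[13,16); WM=9
i=11 t=15 v=8: → [15,18),[14,17),[13,16); WM=13; [7,10) fires=2 [9,12) fires=2 [10,13) fires=2
i=12 t=16 v=4: → [16,19),[15,18),[14,17); WM=13
i=13 t=16 v=7: → [16,19),[15,18),[14,17); WM=13
i=14 t=17 v=1: → [17,20),[16,19),[15,18); WM=15; [11,14) fires=2
i=15 t=11 v=6: DROP (t<15-1); WM=15
i=16 t=19 v=5: → [19,22),[18,21),[17,20); WM=15
i=17 t=20 v=3: → [20,23),[19,22),[18,21); WM=18; [13,16) fires=2 [14,17) fires=4 [15,18) fires=5
i=18 t=22 v=5: → [22,25),[21,24),[20,23); WM=18
i=19 t=22 v=9: → [22,25),[21,24),[20,23); WM=18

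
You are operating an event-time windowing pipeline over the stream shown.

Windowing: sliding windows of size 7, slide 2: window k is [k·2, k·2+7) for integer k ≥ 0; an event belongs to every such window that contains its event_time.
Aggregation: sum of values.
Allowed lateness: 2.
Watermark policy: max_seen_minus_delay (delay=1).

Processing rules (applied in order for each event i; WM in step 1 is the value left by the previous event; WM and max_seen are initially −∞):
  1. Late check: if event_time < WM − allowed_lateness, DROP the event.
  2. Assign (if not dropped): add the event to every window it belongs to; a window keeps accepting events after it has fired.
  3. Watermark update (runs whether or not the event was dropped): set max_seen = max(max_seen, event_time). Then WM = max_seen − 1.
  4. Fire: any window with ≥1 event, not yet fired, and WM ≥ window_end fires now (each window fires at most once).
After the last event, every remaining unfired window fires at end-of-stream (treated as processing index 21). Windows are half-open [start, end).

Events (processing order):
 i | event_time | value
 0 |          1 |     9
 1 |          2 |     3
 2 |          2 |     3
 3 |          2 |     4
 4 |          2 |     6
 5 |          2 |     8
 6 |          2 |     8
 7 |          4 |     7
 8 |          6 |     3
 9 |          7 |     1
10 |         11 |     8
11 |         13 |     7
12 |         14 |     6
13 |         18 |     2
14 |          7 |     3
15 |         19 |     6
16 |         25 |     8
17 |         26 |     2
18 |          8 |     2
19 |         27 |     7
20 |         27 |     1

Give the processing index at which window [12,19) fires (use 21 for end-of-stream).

i=0 t=1 v=9: → [0,7); WM=0
i=1 t=2 v=3: → [2,9),[0,7); WM=1
i=2 t=2 v=3: → [2,9),[0,7); WM=1
i=3 t=2 v=4: → [2,9),[0,7); WM=1
i=4 t=2 v=6: → [2,9),[0,7); WM=1
i=5 t=2 v=8: → [2,9),[0,7); WM=1
i=6 t=2 v=8: → [2,9),[0,7); WM=1
i=7 t=4 v=7: → [4,11),[2,9),[0,7); WM=3
i=8 t=6 v=3: → [6,13),[4,11),[2,9),[0,7); WM=5
i=9 t=7 v=1: → [6,13),[4,11),[2,9); WM=6
i=10 t=11 v=8: → [10,17),[8,15),[6,13); WM=10; [0,7) fires=51 [2,9) fires=43
i=11 t=13 v=7: → [12,19),[10,17),[8,15); WM=12; [4,11) fires=11
i=12 t=14 v=6: → [14,21),[12,19),[10,17),[8,15); WM=13; [6,13) fires=12
i=13 t=18 v=2: → [18,25),[16,23),[14,21),[12,19); WM=17; [8,15) fires=21 [10,17) fires=21
i=14 t=7 v=3: DROP (t<17-2); WM=17
i=15 t=19 v=6: → [18,25),[16,23),[14,21); WM=18
i=16 t=25 v=8: → [24,31),[22,29),[20,27); WM=24; [12,19) fires=15 [14,21) fires=14 [16,23) fires=8
i=17 t=26 v=2: → [26,33),[24,31),[22,29),[20,27); WM=25; [18,25) fires=8
i=18 t=8 v=2: DROP (t<25-2); WM=25
i=19 t=27 v=7: → [26,33),[24,31),[22,29); WM=26
i=20 t=27 v=1: → [26,33),[24,31),[22,29); WM=26

16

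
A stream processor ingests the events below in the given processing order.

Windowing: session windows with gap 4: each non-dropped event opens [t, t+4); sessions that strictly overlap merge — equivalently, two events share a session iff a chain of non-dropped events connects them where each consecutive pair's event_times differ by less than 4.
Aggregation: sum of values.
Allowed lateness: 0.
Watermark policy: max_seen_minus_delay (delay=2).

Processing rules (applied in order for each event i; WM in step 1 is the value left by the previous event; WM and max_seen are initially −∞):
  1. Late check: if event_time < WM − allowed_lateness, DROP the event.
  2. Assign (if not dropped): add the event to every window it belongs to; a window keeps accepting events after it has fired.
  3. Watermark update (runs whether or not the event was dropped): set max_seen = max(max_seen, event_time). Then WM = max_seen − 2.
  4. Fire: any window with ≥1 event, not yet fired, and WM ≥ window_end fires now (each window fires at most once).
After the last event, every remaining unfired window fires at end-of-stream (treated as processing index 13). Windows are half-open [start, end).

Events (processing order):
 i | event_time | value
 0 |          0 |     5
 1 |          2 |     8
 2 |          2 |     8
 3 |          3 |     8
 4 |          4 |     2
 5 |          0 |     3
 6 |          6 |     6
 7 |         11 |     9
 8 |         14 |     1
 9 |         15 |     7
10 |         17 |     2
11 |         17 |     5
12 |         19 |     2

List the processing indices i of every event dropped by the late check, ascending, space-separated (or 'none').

i=0 t=0 v=5: → [0,4); WM=-2
i=1 t=2 v=8: → [0,6); WM=0
i=2 t=2 v=8: → [0,6); WM=0
i=3 t=3 v=8: → [0,7); WM=1
i=4 t=4 v=2: → [0,8); WM=2
i=5 t=0 v=3: DROP (t<2-0); WM=2
i=6 t=6 v=6: → [0,10); WM=4
i=7 t=11 v=9: → [11,15); WM=9
i=8 t=14 v=1: → [11,18); WM=12
i=9 t=15 v=7: → [11,19); WM=13
i=10 t=17 v=2: → [11,21); WM=15
i=11 t=17 v=5: → [11,21); WM=15
i=12 t=19 v=2: → [11,23); WM=17

5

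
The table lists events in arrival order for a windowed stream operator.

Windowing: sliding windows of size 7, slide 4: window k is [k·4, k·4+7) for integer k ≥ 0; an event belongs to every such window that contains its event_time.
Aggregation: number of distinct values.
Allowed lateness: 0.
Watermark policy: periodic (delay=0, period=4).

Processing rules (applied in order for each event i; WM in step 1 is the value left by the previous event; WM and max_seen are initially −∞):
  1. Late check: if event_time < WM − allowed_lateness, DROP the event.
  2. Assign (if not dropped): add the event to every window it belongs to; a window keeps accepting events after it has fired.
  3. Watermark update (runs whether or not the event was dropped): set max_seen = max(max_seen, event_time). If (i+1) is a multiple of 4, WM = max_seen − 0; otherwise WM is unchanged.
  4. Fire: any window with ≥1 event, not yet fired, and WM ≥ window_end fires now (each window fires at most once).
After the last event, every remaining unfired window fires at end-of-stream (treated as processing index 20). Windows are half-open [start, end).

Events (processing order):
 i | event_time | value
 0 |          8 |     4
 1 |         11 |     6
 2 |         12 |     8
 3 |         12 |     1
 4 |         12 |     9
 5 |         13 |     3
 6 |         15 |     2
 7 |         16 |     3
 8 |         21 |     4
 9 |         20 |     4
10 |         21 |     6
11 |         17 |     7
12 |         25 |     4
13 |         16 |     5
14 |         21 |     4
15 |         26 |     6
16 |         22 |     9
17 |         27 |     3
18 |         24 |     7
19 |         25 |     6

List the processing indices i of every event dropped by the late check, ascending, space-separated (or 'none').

i=0 t=8 v=4: → [8,15),[4,11); WM=−∞
i=1 t=11 v=6: → [8,15); WM=−∞
i=2 t=12 v=8: → [12,19),[8,15); WM=−∞
i=3 t=12 v=1: → [12,19),[8,15); WM=12; [4,11) fires=1
i=4 t=12 v=9: → [12,19),[8,15); WM=12
i=5 t=13 v=3: → [12,19),[8,15); WM=12
i=6 t=15 v=2: → [12,19); WM=12
i=7 t=16 v=3: → [16,23),[12,19); WM=16; [8,15) fires=6
i=8 t=21 v=4: → [20,27),[16,23); WM=16
i=9 t=20 v=4: → [20,27),[16,23); WM=16
i=10 t=21 v=6: → [20,27),[16,23); WM=16
i=11 t=17 v=7: → [16,23),[12,19); WM=21; [12,19) fires=6
i=12 t=25 v=4: → [24,31),[20,27); WM=21
i=13 t=16 v=5: DROP (t<21-0); WM=21
i=14 t=21 v=4: → [20,27),[16,23); WM=21
i=15 t=26 v=6: → [24,31),[20,27); WM=26; [16,23) fires=4
i=16 t=22 v=9: DROP (t<26-0); WM=26
i=17 t=27 v=3: → [24,31); WM=26
i=18 t=24 v=7: DROP (t<26-0); WM=26
i=19 t=25 v=6: DROP (t<26-0); WM=27; [20,27) fires=2

13 16 18 19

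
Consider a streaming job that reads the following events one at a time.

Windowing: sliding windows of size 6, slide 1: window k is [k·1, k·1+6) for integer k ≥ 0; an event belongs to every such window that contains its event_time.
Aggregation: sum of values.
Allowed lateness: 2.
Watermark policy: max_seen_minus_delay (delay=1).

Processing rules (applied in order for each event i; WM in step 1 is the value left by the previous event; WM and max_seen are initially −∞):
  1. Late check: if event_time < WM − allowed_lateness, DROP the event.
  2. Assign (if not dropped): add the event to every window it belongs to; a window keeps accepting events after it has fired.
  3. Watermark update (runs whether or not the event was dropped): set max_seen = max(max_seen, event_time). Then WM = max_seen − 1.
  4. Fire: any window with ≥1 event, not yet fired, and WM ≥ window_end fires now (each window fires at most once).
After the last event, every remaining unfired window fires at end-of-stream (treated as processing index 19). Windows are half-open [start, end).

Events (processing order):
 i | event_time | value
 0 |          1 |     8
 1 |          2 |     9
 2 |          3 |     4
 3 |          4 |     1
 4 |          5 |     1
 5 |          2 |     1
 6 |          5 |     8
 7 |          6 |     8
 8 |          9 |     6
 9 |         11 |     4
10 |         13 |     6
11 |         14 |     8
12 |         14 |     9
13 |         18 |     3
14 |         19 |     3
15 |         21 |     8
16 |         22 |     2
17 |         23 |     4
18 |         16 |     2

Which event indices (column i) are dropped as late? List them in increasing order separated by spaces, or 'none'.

18

i=0 t=1 v=8: → [1,7),[0,6); WM=0
i=1 t=2 v=9: → [2,8),[1,7),[0,6); WM=1
i=2 t=3 v=4: → [3,9),[2,8),[1,7),[0,6); WM=2
i=3 t=4 v=1: → [4,10),[3,9),[2,8),[1,7),[0,6); WM=3
i=4 t=5 v=1: → [5,11),[4,10),[3,9),[2,8),[1,7),[0,6); WM=4
i=5 t=2 v=1: → [2,8),[1,7),[0,6); WM=4
i=6 t=5 v=8: → [5,11),[4,10),[3,9),[2,8),[1,7),[0,6); WM=4
i=7 t=6 v=8: → [6,12),[5,11),[4,10),[3,9),[2,8),[1,7); WM=5
i=8 t=9 v=6: → [9,15),[8,14),[7,13),[6,12),[5,11),[4,10); WM=8; [0,6) fires=32 [1,7) fires=40 [2,8) fires=32
i=9 t=11 v=4: → [11,17),[10,16),[9,15),[8,14),[7,13),[6,12); WM=10; [3,9) fires=22 [4,10) fires=24
i=10 t=13 v=6: → [13,19),[12,18),[11,17),[10,16),[9,15),[8,14); WM=12; [5,11) fires=23 [6,12) fires=18
i=11 t=14 v=8: → [14,20),[13,19),[12,18),[11,17),[10,16),[9,15); WM=13; [7,13) fires=10
i=12 t=14 v=9: → [14,20),[13,19),[12,18),[11,17),[10,16),[9,15); WM=13
i=13 t=18 v=3: → [18,24),[17,23),[16,22),[15,21),[14,20),[13,19); WM=17; [8,14) fires=16 [9,15) fires=33 [10,16) fires=27 [11,17) fires=27
i=14 t=19 v=3: → [19,25),[18,24),[17,23),[16,22),[15,21),[14,20); WM=18; [12,18) fires=23
i=15 t=21 v=8: → [21,27),[20,26),[19,25),[18,24),[17,23),[16,22); WM=20; [13,19) fires=26 [14,20) fires=23
i=16 t=22 v=2: → [22,28),[21,27),[20,26),[19,25),[18,24),[17,23); WM=21; [15,21) fires=6
i=17 t=23 v=4: → [23,29),[22,28),[21,27),[20,26),[19,25),[18,24); WM=22; [16,22) fires=14
i=18 t=16 v=2: DROP (t<22-2); WM=22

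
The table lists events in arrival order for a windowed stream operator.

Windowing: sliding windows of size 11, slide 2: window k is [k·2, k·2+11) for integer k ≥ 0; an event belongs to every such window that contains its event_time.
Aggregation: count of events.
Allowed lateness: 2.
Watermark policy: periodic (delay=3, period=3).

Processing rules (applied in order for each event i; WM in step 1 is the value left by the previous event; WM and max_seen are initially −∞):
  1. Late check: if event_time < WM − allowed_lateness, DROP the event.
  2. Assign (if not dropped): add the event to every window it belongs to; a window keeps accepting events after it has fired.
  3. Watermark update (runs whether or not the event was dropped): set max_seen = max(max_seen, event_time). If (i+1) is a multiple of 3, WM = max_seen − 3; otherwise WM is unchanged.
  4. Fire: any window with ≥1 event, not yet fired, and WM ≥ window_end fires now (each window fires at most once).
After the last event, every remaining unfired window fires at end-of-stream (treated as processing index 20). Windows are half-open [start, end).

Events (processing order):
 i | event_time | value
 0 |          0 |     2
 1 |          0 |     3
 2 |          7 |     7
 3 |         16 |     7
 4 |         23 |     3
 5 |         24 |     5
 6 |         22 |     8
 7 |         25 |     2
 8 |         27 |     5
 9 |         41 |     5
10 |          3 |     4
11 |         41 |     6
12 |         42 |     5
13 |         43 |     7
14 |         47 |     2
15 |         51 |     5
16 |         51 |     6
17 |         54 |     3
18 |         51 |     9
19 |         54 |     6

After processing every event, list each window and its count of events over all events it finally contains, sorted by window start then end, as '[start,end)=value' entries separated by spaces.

i=0 t=0 v=2: → [0,11); WM=−∞
i=1 t=0 v=3: → [0,11); WM=−∞
i=2 t=7 v=7: → [6,17),[4,15),[2,13),[0,11); WM=4
i=3 t=16 v=7: → [16,27),[14,25),[12,23),[10,21),[8,19),[6,17); WM=4
i=4 t=23 v=3: → [22,33),[20,31),[18,29),[16,27),[14,25); WM=4
i=5 t=24 v=5: → [24,35),[22,33),[20,31),[18,29),[16,27),[14,25); WM=21; [0,11) fires=3 [2,13) fires=1 [4,15) fires=1 [6,17) fires=2 [8,19) fires=1 [10,21) fires=1
i=6 t=22 v=8: → [22,33),[20,31),[18,29),[16,27),[14,25),[12,23); WM=21
i=7 t=25 v=2: → [24,35),[22,33),[20,31),[18,29),[16,27); WM=21
i=8 t=27 v=5: → [26,37),[24,35),[22,33),[20,31),[18,29); WM=24; [12,23) fires=2
i=9 t=41 v=5: → [40,51),[38,49),[36,47),[34,45),[32,43); WM=24
i=10 t=3 v=4: DROP (t<24-2); WM=24
i=11 t=41 v=6: → [40,51),[38,49),[36,47),[34,45),[32,43); WM=38; [14,25) fires=4 [16,27) fires=5 [18,29) fires=5 [20,31) fires=5 [22,33) fires=5 [24,35) fires=3 [26,37) fires=1
i=12 t=42 v=5: → [42,53),[40,51),[38,49),[36,47),[34,45),[32,43); WM=38
i=13 t=43 v=7: → [42,53),[40,51),[38,49),[36,47),[34,45); WM=38
i=14 t=47 v=2: → [46,57),[44,55),[42,53),[40,51),[38,49); WM=44; [32,43) fires=3
i=15 t=51 v=5: → [50,61),[48,59),[46,57),[44,55),[42,53); WM=44
i=16 t=51 v=6: → [50,61),[48,59),[46,57),[44,55),[42,53); WM=44
i=17 t=54 v=3: → [54,65),[52,63),[50,61),[48,59),[46,57),[44,55); WM=51; [34,45) fires=4 [36,47) fires=4 [38,49) fires=5 [40,51) fires=5
i=18 t=51 v=9: → [50,61),[48,59),[46,57),[44,55),[42,53); WM=51
i=19 t=54 v=6: → [54,65),[52,63),[50,61),[48,59),[46,57),[44,55); WM=51

[0,11)=3 [2,13)=1 [4,15)=1 [6,17)=2 [8,19)=1 [10,21)=1 [12,23)=2 [14,25)=4 [16,27)=5 [18,29)=5 [20,31)=5 [22,33)=5 [24,35)=3 [26,37)=1 [32,43)=3 [34,45)=4 [36,47)=4 [38,49)=5 [40,51)=5 [42,53)=6 [44,55)=6 [46,57)=6 [48,59)=5 [50,61)=5 [52,63)=2 [54,65)=2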